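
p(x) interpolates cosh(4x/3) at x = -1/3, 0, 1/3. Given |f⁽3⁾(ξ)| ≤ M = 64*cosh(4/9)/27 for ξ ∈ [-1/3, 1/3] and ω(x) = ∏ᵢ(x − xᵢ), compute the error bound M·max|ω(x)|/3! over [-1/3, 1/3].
64*sqrt(3)*cosh(4/9)/19683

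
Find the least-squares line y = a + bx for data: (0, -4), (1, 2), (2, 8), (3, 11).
a = -17/5, b = 51/10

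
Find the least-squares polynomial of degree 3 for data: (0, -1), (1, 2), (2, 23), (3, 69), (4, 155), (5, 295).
-9/7 + (37/42)x + (5/4)x² + (25/12)x³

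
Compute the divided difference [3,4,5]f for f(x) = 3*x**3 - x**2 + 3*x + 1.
35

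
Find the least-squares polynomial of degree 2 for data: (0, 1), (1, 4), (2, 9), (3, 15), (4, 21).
4/5 + (31/10)x + (1/2)x²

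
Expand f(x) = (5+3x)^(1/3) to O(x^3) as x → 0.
5**(1/3) + 5**(1/3)*x/5 - 5**(1/3)*x**2/25 + O(x**3)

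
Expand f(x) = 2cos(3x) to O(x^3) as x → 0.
2 - 9*x**2 + O(x**3)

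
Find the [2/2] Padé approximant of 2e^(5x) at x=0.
(25*x**2/6 + 5*x + 2)/(25*x**2/12 - 5*x/2 + 1)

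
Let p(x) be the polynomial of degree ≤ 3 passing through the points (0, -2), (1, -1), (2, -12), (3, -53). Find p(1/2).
-9/8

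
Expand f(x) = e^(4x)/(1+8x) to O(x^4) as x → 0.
1 - 4*x + 40*x**2 - 928*x**3/3 + O(x**4)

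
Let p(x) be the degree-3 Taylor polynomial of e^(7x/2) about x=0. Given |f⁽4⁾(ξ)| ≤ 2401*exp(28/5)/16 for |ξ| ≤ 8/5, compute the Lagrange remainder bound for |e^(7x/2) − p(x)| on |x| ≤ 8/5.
76832*exp(28/5)/1875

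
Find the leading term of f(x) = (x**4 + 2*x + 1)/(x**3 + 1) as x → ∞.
x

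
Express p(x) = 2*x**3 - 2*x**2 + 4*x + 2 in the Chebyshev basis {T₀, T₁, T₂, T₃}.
T₀ + (11/2)T₁ - T₂ + (1/2)T₃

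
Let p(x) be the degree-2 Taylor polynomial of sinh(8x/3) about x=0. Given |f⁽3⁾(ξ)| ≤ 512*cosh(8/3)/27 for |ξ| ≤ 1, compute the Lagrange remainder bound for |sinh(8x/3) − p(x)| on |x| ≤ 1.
256*cosh(8/3)/81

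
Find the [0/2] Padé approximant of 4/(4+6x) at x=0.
1/(3*x/2 + 1)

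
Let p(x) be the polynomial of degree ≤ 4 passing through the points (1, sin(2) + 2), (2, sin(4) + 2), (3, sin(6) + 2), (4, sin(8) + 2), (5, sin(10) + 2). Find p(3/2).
35*sin(4)/32 - 5*sin(10)/128 - 35*sin(6)/64 + 7*sin(8)/32 + 35*sin(2)/128 + 2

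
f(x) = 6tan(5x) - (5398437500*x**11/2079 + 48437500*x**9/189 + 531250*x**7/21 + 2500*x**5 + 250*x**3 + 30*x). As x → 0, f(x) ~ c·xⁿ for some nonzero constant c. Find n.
13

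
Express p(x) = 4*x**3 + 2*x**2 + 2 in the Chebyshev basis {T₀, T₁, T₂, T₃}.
(3)T₀ + (3)T₁ + T₂ + T₃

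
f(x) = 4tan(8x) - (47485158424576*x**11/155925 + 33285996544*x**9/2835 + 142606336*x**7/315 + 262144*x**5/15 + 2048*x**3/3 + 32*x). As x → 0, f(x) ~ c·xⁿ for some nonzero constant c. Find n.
13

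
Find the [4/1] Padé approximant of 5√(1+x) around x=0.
(3*x**4/128 - x**3/8 + 9*x**2/8 + 6*x + 5)/(7*x/10 + 1)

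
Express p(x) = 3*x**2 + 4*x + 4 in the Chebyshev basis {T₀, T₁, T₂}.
(11/2)T₀ + (4)T₁ + (3/2)T₂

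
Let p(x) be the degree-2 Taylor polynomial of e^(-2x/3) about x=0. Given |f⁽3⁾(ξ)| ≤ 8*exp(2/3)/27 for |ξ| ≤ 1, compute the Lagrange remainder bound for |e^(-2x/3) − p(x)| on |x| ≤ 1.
4*exp(2/3)/81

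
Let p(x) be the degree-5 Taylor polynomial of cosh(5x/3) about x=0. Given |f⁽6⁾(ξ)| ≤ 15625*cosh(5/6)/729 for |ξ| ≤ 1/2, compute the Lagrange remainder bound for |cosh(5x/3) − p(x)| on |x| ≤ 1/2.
3125*cosh(5/6)/6718464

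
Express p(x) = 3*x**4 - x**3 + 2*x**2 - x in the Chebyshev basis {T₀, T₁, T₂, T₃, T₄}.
(17/8)T₀ + (-7/4)T₁ + (5/2)T₂ + (-1/4)T₃ + (3/8)T₄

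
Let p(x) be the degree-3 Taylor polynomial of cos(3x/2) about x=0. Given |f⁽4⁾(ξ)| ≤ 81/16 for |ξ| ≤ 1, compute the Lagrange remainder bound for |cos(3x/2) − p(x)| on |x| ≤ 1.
27/128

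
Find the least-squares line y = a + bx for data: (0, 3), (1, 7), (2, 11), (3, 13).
a = 17/5, b = 17/5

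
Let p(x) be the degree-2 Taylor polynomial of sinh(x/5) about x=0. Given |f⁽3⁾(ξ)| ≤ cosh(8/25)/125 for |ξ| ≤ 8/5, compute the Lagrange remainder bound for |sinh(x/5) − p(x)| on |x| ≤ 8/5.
256*cosh(8/25)/46875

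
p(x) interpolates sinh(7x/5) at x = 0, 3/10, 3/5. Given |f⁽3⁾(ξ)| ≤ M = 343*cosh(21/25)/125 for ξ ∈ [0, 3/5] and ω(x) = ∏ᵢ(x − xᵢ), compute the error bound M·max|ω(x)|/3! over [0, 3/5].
343*sqrt(3)*cosh(21/25)/125000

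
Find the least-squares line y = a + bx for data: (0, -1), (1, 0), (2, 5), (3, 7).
a = -8/5, b = 29/10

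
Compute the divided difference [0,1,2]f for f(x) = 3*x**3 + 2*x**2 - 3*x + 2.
11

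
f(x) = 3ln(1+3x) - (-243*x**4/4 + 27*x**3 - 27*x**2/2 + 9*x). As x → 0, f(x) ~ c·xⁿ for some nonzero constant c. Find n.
5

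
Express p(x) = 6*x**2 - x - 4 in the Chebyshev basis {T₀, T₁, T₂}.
-T₀ - T₁ + (3)T₂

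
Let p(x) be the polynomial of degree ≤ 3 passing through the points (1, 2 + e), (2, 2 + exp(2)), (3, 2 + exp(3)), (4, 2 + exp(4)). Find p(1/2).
-5*exp(4)/16 - 35*exp(2)/16 + 2 + 35*e/16 + 21*exp(3)/16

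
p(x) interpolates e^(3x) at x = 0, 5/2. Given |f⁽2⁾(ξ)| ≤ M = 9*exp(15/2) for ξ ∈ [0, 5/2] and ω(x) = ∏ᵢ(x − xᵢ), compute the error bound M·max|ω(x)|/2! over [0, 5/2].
225*exp(15/2)/32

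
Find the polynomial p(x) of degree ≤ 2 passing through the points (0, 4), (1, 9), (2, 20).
3*x**2 + 2*x + 4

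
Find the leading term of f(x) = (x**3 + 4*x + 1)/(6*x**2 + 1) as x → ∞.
x/6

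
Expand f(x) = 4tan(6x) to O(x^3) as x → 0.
24*x + O(x**3)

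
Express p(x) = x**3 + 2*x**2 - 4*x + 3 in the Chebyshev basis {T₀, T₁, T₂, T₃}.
(4)T₀ + (-13/4)T₁ + T₂ + (1/4)T₃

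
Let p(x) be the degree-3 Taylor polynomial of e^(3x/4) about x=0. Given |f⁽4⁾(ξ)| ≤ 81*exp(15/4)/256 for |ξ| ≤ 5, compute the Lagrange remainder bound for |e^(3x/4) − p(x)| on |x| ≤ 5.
16875*exp(15/4)/2048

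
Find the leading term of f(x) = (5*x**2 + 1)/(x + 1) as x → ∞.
5*x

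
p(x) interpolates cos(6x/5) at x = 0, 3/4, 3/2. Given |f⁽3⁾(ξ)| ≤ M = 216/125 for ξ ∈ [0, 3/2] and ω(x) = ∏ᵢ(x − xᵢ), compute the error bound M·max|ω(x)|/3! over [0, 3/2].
27*sqrt(3)/1000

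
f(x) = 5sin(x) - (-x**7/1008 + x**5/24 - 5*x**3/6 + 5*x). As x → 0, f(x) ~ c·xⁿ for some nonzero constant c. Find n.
9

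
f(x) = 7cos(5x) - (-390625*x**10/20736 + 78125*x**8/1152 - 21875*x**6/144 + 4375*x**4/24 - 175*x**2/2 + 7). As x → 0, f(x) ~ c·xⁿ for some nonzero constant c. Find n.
12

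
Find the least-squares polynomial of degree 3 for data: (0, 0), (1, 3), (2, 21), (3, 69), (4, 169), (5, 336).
-1/18 + (265/108)x + (-77/36)x² + (163/54)x³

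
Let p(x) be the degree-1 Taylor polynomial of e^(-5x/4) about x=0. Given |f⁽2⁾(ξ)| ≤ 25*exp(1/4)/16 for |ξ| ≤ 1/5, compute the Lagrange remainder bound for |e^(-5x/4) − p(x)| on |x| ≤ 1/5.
exp(1/4)/32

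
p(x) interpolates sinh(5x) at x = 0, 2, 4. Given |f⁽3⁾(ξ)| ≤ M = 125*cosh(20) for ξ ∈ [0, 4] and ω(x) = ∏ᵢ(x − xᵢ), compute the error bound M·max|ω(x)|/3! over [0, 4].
1000*sqrt(3)*cosh(20)/27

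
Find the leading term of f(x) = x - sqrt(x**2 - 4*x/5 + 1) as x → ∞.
2/5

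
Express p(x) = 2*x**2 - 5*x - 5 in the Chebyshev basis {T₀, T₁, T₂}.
(-4)T₀ + (-5)T₁ + T₂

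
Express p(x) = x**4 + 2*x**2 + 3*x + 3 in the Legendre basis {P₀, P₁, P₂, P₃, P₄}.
(58/15)P₀ + (3)P₁ + (40/21)P₂ + (8/35)P₄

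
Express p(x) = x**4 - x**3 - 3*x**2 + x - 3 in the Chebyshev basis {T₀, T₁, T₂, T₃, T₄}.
(-33/8)T₀ + (1/4)T₁ - T₂ + (-1/4)T₃ + (1/8)T₄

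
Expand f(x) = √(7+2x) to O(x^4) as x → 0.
sqrt(7) + sqrt(7)*x/7 - sqrt(7)*x**2/98 + sqrt(7)*x**3/686 + O(x**4)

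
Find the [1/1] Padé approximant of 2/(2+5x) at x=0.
1/(5*x/2 + 1)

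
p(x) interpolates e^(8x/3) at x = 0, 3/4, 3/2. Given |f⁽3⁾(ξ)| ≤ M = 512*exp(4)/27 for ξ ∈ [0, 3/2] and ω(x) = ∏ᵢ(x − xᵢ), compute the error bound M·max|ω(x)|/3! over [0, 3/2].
8*sqrt(3)*exp(4)/27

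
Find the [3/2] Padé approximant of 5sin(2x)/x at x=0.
(10 - 14*x**2/3)/(x**2/5 + 1)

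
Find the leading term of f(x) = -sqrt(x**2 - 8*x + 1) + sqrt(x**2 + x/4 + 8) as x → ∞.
33/8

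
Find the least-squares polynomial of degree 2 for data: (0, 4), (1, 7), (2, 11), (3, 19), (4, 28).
143/35 + (10/7)x + (8/7)x²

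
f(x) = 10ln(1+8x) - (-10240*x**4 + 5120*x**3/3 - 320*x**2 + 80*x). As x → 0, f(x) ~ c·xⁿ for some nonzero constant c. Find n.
5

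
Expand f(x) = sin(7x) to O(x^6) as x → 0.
7*x - 343*x**3/6 + 16807*x**5/120 + O(x**6)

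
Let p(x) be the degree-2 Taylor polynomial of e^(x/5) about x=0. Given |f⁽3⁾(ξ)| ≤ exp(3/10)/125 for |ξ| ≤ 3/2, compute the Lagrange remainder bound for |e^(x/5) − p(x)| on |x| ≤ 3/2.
9*exp(3/10)/2000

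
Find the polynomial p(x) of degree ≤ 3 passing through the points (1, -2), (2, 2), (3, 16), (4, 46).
x**3 - x**2 - 2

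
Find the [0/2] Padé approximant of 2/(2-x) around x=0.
1/(1 - x/2)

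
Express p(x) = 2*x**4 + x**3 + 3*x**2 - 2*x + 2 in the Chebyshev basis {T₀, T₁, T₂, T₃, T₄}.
(17/4)T₀ + (-5/4)T₁ + (5/2)T₂ + (1/4)T₃ + (1/4)T₄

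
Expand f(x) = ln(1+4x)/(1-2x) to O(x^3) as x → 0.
4*x + O(x**3)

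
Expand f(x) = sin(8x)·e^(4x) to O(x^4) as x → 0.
8*x + 32*x**2 - 64*x**3/3 + O(x**4)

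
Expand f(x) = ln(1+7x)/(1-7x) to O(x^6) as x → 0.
7*x + 49*x**2/2 + 1715*x**3/6 + 16807*x**4/12 + 789929*x**5/60 + O(x**6)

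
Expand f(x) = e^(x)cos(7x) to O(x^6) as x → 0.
1 + x - 24*x**2 - 73*x**3/3 + 527*x**4/6 + 2879*x**5/30 + O(x**6)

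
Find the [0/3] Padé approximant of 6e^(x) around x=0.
6/(-x**3/6 + x**2/2 - x + 1)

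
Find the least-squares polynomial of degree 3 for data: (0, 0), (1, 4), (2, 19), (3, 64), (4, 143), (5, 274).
19/126 + (239/756)x + (53/63)x² + (217/108)x³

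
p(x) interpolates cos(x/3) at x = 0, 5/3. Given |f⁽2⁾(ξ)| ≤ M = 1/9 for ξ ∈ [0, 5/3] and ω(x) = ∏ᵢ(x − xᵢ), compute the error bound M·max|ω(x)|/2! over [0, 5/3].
25/648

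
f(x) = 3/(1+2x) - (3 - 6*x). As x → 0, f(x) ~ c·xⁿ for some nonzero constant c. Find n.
2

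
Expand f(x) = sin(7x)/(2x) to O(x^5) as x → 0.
7/2 - 343*x**2/12 + 16807*x**4/240 + O(x**5)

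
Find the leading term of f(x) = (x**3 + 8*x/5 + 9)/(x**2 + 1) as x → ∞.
x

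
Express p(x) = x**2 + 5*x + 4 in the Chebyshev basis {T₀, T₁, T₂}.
(9/2)T₀ + (5)T₁ + (1/2)T₂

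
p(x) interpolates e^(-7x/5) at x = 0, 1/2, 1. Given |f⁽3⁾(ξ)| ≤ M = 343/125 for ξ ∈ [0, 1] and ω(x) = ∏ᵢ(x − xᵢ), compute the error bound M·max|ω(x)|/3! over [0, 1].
343*sqrt(3)/27000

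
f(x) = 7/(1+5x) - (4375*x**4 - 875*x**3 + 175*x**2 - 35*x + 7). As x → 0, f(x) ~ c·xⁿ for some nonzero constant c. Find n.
5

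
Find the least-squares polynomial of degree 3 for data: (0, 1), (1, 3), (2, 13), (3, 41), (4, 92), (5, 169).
53/42 + (-599/252)x + (7/3)x² + (35/36)x³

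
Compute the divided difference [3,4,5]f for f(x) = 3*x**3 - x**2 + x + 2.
35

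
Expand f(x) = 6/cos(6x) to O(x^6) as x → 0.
6 + 108*x**2 + 1620*x**4 + O(x**6)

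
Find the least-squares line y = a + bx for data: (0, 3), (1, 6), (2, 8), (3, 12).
a = 29/10, b = 29/10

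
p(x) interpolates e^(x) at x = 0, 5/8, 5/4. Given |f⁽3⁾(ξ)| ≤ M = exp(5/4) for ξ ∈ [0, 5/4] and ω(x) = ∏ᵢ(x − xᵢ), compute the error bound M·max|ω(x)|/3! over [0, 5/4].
125*sqrt(3)*exp(5/4)/13824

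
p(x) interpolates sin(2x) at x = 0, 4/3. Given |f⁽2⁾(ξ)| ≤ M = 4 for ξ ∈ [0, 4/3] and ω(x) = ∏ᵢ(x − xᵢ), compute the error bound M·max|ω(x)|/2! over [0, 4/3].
8/9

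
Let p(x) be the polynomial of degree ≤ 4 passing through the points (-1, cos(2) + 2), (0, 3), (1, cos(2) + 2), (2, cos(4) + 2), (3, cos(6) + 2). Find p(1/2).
85*cos(2)/128 + 3*cos(6)/128 - 5*cos(4)/32 + 79/32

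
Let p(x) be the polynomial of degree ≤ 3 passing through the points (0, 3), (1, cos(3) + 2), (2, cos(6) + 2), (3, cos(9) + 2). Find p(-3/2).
-35*cos(9)/16 + 135*cos(6)/16 + 137/16 - 189*cos(3)/16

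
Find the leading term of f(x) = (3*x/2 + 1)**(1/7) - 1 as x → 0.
3*x/14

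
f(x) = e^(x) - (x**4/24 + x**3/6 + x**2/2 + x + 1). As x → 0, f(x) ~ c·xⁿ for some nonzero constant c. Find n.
5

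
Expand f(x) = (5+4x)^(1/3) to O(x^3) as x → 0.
5**(1/3) + 4*5**(1/3)*x/15 - 16*5**(1/3)*x**2/225 + O(x**3)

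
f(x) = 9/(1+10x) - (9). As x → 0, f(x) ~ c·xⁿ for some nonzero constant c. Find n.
1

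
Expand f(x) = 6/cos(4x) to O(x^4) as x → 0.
6 + 48*x**2 + O(x**4)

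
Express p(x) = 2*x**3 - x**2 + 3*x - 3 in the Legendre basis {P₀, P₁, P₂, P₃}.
(-10/3)P₀ + (21/5)P₁ + (-2/3)P₂ + (4/5)P₃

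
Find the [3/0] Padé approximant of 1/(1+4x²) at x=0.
1 - 4*x**2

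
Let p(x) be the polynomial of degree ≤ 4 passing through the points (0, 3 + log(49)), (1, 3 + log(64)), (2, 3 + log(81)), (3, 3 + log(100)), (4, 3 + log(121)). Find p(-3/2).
3 + log(1872797819754501433162325209838239048686050199724979277482993169*11**(59/64)*3**(13/16)*5**(15/16)*7**(3/64)/6805647338418769269267492148635364229120000000000000000000000000)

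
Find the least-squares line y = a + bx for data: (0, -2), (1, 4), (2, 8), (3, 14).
a = -9/5, b = 26/5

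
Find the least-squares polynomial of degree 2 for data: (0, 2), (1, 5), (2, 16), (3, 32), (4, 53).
58/35 + (83/70)x + (41/14)x²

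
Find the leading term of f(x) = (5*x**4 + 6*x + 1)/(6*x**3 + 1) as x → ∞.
5*x/6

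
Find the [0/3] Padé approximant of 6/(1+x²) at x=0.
6/(x**2 + 1)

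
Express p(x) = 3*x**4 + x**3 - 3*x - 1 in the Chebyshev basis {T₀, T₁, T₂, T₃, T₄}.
(1/8)T₀ + (-9/4)T₁ + (3/2)T₂ + (1/4)T₃ + (3/8)T₄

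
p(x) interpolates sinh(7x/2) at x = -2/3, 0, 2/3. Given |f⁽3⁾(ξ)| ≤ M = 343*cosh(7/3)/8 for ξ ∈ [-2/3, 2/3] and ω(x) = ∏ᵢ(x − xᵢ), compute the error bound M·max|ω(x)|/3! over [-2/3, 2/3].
343*sqrt(3)*cosh(7/3)/729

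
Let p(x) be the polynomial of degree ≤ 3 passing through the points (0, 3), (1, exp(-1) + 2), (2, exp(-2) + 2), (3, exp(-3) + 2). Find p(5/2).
(-5*exp(2) + 5 + 15*e + 33*exp(3))*exp(-3)/16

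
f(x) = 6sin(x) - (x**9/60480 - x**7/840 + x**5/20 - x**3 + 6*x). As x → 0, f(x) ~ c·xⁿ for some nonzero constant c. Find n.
11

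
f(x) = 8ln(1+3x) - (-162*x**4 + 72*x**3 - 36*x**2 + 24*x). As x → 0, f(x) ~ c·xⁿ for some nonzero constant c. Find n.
5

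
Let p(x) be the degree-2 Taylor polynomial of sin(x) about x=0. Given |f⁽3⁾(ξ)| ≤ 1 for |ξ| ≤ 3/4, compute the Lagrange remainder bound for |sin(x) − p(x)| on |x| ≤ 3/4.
9/128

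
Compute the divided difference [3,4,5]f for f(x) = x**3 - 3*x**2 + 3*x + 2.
9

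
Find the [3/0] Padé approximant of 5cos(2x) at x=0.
5 - 10*x**2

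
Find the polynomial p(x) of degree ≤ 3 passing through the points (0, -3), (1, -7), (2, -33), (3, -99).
-3*x**3 - 2*x**2 + x - 3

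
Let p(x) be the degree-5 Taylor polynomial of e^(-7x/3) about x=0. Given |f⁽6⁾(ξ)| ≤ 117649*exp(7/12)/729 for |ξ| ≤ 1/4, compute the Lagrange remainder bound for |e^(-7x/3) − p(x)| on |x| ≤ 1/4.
117649*exp(7/12)/2149908480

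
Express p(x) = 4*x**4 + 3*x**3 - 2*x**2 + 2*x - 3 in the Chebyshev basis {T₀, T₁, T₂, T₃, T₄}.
(-5/2)T₀ + (17/4)T₁ + T₂ + (3/4)T₃ + (1/2)T₄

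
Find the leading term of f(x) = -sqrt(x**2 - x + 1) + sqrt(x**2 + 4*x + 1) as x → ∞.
5/2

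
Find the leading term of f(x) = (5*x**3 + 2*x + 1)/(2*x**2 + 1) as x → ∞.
5*x/2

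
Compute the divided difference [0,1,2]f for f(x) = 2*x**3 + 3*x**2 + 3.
9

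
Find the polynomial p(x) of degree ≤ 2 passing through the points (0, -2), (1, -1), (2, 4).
2*x**2 - x - 2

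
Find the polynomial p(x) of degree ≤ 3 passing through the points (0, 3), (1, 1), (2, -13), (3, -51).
3 - 2*x**3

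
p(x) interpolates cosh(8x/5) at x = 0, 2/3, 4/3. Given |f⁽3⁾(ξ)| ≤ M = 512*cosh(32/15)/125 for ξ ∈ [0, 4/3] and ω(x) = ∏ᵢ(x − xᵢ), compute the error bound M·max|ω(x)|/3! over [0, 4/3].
4096*sqrt(3)*cosh(32/15)/91125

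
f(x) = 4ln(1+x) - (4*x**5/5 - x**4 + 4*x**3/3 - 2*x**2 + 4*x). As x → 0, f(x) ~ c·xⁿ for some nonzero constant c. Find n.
6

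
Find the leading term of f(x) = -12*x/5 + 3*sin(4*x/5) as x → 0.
-32*x**3/125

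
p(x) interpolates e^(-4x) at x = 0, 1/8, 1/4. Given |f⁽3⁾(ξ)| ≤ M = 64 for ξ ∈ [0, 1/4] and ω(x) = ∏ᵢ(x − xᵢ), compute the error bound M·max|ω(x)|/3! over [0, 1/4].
sqrt(3)/216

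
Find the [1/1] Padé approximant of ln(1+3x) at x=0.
3*x/(3*x/2 + 1)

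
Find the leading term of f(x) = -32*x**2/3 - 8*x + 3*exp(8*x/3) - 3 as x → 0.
256*x**3/27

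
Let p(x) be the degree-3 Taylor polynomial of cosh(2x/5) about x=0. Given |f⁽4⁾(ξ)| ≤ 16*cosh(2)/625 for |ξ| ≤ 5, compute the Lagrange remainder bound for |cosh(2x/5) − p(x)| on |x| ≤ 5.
2*cosh(2)/3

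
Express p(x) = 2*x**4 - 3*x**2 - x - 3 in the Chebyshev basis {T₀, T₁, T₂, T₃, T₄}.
(-15/4)T₀ - T₁ + (-1/2)T₂ + (1/4)T₄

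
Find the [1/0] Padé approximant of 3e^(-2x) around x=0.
3 - 6*x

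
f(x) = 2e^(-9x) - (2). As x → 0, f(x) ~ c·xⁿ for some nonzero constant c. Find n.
1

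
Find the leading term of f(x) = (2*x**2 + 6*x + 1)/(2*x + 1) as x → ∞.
x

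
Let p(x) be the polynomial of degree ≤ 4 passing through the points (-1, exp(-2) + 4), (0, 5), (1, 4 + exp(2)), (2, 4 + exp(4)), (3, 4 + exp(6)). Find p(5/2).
5*(-14*exp(4) - 1 + 108*exp(2) + 28*exp(6) + 7*exp(8))*exp(-2)/128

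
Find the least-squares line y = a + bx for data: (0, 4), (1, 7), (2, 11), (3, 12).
a = 43/10, b = 14/5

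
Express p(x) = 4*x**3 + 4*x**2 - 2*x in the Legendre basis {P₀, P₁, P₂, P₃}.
(4/3)P₀ + (2/5)P₁ + (8/3)P₂ + (8/5)P₃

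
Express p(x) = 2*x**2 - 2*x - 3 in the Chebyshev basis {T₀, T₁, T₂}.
(-2)T₀ + (-2)T₁ + T₂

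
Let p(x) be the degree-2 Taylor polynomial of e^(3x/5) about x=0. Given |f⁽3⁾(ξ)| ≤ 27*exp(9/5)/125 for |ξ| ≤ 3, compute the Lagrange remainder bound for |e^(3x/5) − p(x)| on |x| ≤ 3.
243*exp(9/5)/250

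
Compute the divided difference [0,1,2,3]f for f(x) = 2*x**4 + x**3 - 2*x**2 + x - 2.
13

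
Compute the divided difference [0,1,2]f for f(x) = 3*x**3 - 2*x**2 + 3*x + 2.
7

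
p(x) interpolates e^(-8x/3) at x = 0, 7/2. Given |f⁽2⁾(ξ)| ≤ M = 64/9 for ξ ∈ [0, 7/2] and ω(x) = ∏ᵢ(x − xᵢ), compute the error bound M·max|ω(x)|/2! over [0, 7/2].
98/9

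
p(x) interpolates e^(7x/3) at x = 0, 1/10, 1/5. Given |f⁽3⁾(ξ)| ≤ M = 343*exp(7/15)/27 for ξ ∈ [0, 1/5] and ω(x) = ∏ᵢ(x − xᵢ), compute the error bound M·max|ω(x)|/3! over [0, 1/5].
343*sqrt(3)*exp(7/15)/729000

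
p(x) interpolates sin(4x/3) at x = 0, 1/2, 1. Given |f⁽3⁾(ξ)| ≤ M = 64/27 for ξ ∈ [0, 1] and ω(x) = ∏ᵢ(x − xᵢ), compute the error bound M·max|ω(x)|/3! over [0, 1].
8*sqrt(3)/729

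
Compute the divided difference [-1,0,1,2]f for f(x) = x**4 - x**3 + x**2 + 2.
1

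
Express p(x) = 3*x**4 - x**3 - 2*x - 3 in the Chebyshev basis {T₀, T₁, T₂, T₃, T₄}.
(-15/8)T₀ + (-11/4)T₁ + (3/2)T₂ + (-1/4)T₃ + (3/8)T₄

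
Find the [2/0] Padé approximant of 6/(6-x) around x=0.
x**2/36 + x/6 + 1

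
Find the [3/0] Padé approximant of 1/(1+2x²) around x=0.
1 - 2*x**2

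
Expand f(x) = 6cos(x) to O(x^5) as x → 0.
6 - 3*x**2 + x**4/4 + O(x**5)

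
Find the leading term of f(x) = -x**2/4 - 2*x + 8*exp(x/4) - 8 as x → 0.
x**3/48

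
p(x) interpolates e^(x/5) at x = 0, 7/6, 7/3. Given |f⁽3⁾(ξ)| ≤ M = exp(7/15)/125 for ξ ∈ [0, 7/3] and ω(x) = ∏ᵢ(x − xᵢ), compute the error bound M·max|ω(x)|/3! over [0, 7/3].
343*sqrt(3)*exp(7/15)/729000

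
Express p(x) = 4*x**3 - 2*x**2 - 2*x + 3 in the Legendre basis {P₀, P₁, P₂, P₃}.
(7/3)P₀ + (2/5)P₁ + (-4/3)P₂ + (8/5)P₃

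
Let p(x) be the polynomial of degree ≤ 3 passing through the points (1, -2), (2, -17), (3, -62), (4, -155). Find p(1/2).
-1/8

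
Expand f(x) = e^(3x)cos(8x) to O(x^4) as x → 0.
1 + 3*x - 55*x**2/2 - 183*x**3/2 + O(x**4)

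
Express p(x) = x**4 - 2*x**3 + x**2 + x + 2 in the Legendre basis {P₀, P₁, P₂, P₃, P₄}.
(38/15)P₀ + (-1/5)P₁ + (26/21)P₂ + (-4/5)P₃ + (8/35)P₄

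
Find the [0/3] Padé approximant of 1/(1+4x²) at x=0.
1/(4*x**2 + 1)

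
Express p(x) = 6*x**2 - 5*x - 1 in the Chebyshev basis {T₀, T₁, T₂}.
(2)T₀ + (-5)T₁ + (3)T₂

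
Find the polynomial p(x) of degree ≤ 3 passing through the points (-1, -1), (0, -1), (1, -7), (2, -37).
-3*x**3 - 3*x**2 - 1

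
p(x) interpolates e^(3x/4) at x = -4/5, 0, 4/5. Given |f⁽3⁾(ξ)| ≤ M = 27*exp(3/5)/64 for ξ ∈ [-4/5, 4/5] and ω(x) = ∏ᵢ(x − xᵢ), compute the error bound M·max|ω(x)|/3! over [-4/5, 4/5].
sqrt(3)*exp(3/5)/125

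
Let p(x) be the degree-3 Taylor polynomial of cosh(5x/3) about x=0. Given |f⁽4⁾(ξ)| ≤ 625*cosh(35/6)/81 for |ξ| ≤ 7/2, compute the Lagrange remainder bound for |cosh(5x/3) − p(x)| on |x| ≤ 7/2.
1500625*cosh(35/6)/31104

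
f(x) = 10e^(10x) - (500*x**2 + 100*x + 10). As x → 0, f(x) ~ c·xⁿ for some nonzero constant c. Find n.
3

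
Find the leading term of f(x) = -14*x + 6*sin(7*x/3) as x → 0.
-343*x**3/27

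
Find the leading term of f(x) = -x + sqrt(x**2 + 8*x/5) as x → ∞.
4/5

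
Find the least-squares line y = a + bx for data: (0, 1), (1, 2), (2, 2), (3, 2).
a = 13/10, b = 3/10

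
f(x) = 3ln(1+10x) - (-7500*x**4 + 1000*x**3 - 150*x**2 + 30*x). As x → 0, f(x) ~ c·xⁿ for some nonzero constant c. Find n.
5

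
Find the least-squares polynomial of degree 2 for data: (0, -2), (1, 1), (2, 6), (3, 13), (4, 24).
-64/35 + (44/35)x + (9/7)x²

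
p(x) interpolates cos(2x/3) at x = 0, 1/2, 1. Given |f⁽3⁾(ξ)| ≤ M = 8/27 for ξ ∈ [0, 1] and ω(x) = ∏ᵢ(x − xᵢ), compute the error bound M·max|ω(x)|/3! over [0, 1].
sqrt(3)/729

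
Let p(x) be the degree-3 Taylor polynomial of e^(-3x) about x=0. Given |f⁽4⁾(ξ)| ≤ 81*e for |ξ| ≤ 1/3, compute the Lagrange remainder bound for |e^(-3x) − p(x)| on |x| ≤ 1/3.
e/24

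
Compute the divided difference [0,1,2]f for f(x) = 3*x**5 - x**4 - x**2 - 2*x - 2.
37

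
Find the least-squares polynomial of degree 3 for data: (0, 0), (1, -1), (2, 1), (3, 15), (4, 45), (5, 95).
25/126 + (-1927/756)x + (-23/126)x² + (97/108)x³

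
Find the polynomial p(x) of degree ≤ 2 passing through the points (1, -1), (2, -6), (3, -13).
-x**2 - 2*x + 2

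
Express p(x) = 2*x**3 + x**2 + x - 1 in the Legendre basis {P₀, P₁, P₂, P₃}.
(-2/3)P₀ + (11/5)P₁ + (2/3)P₂ + (4/5)P₃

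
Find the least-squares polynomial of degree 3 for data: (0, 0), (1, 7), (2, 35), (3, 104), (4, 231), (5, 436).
1/42 + (587/252)x + (17/12)x² + (28/9)x³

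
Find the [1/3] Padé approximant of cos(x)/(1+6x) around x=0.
(1 - 5*x/72)/(427*x**3/144 + x**2/12 + 427*x/72 + 1)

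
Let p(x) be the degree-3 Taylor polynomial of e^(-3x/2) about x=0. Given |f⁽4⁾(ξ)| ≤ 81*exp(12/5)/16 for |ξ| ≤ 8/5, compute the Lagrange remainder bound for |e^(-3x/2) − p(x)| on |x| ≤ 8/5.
864*exp(12/5)/625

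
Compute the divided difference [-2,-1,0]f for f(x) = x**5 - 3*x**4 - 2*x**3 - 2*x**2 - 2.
-32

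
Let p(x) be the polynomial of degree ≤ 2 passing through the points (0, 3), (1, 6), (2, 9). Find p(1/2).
9/2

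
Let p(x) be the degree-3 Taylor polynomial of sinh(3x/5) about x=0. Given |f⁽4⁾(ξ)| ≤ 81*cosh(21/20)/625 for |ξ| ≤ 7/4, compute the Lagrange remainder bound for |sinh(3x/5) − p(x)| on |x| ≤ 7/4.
64827*cosh(21/20)/1280000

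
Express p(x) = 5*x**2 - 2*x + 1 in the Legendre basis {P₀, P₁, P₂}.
(8/3)P₀ + (-2)P₁ + (10/3)P₂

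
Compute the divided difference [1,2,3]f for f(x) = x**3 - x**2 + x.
5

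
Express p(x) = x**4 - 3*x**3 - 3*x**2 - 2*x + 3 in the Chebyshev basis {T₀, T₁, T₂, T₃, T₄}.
(15/8)T₀ + (-17/4)T₁ - T₂ + (-3/4)T₃ + (1/8)T₄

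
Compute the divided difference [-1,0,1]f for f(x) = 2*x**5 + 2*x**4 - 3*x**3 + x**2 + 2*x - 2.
3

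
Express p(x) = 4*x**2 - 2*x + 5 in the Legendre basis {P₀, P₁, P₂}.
(19/3)P₀ + (-2)P₁ + (8/3)P₂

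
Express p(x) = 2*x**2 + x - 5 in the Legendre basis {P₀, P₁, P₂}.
(-13/3)P₀ + P₁ + (4/3)P₂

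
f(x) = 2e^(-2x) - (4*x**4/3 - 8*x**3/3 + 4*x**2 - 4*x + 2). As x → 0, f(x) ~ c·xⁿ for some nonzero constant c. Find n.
5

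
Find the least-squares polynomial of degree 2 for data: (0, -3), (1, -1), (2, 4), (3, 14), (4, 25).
-109/35 + (37/70)x + (23/14)x²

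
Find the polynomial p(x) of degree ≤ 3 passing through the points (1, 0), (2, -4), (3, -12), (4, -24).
-2*x**2 + 2*x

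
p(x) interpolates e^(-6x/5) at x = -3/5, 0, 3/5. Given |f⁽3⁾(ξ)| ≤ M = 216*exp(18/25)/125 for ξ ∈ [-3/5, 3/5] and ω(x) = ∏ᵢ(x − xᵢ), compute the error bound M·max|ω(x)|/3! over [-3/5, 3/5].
216*sqrt(3)*exp(18/25)/15625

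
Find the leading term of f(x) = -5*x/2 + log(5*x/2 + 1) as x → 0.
-25*x**2/8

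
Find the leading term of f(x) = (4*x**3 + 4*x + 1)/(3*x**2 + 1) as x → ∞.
4*x/3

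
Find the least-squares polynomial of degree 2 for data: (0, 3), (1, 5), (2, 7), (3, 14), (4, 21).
22/7 + (3/14)x + (15/14)x²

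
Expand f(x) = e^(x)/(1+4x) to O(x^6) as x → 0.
1 - 3*x + 25*x**2/2 - 299*x**3/6 + 1595*x**4/8 - 95699*x**5/120 + O(x**6)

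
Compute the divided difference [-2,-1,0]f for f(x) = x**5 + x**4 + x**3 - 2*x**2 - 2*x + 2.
-13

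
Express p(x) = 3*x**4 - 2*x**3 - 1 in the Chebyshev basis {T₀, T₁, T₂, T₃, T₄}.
(1/8)T₀ + (-3/2)T₁ + (3/2)T₂ + (-1/2)T₃ + (3/8)T₄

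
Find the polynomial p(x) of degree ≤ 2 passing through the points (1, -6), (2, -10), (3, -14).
-4*x - 2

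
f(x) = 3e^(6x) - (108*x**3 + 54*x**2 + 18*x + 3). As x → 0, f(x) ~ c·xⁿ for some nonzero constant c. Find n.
4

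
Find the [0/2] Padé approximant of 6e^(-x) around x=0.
6/(x**2/2 + x + 1)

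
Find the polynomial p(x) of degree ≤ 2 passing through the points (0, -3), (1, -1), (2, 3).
x**2 + x - 3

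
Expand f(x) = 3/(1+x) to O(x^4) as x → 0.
3 - 3*x + 3*x**2 - 3*x**3 + O(x**4)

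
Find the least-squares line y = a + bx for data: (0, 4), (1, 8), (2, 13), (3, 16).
a = 41/10, b = 41/10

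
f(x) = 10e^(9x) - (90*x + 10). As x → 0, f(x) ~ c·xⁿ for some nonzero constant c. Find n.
2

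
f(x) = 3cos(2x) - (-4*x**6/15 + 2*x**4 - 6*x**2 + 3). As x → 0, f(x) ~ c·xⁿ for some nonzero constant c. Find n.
8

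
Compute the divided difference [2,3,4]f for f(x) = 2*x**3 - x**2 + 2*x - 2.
17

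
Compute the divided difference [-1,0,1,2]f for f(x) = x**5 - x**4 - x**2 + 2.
3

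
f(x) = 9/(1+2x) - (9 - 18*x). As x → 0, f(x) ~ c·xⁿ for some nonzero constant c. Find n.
2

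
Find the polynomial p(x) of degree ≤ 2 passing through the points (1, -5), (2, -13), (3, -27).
-3*x**2 + x - 3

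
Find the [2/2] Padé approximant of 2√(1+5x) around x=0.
(125*x**2/8 + 25*x/2 + 2)/(25*x**2/16 + 15*x/4 + 1)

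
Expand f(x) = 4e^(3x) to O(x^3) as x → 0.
4 + 12*x + 18*x**2 + O(x**3)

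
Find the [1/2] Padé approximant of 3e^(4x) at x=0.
(4*x + 3)/(8*x**2/3 - 8*x/3 + 1)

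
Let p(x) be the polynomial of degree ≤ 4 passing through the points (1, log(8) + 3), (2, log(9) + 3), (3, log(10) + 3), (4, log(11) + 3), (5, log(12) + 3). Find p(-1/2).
log(429496729600000000000000000000000*11**(31/32)*2**(25/128)*3**(19/128)*5**(13/64)/1259146754955705275366853393770193) + 3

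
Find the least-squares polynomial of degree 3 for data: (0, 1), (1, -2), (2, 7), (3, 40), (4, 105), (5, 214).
65/63 + (-1156/189)x + (11/9)x² + (46/27)x³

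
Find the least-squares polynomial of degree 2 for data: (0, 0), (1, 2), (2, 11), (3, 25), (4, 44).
-8/35 + (-3/70)x + (39/14)x²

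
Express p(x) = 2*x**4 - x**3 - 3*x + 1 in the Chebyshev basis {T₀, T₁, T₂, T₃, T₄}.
(7/4)T₀ + (-15/4)T₁ + T₂ + (-1/4)T₃ + (1/4)T₄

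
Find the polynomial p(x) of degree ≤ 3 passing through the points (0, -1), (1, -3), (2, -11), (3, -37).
-2*x**3 + 3*x**2 - 3*x - 1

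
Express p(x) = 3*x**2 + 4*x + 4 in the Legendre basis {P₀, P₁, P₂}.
(5)P₀ + (4)P₁ + (2)P₂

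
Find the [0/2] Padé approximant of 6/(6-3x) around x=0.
1/(1 - x/2)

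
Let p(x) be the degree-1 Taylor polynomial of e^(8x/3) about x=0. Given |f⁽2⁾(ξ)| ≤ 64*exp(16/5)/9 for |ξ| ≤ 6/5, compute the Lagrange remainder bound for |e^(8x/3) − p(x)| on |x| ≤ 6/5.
128*exp(16/5)/25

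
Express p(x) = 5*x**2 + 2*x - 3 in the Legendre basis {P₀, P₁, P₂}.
(-4/3)P₀ + (2)P₁ + (10/3)P₂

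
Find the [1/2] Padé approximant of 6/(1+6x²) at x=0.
6/(6*x**2 + 1)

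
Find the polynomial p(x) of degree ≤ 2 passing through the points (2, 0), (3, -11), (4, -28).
-3*x**2 + 4*x + 4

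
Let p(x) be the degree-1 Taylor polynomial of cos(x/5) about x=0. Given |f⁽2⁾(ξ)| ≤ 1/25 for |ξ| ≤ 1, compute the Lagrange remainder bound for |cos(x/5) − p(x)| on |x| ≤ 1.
1/50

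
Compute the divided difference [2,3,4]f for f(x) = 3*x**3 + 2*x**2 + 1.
29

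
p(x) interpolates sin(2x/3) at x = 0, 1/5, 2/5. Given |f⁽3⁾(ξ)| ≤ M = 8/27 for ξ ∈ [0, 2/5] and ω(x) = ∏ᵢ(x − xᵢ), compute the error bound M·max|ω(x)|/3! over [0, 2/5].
8*sqrt(3)/91125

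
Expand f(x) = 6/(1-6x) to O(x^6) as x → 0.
6 + 36*x + 216*x**2 + 1296*x**3 + 7776*x**4 + 46656*x**5 + O(x**6)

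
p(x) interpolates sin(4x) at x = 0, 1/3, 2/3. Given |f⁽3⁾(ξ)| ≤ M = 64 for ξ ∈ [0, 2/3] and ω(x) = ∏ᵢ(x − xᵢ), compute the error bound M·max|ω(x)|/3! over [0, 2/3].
64*sqrt(3)/729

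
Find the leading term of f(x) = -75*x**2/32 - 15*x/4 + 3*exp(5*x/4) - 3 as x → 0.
125*x**3/128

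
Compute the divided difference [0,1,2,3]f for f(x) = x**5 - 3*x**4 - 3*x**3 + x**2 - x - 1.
4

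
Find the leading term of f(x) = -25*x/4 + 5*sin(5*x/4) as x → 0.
-625*x**3/384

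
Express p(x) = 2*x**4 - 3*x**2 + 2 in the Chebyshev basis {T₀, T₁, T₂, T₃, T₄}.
(5/4)T₀ + (-1/2)T₂ + (1/4)T₄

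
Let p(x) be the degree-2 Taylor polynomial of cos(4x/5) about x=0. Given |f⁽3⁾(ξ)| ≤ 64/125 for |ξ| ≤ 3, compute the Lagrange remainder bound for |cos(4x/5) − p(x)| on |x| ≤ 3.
288/125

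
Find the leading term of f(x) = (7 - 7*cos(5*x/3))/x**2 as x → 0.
175/18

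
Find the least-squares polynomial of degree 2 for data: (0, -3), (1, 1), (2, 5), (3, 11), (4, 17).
-103/35 + (23/7)x + (3/7)x²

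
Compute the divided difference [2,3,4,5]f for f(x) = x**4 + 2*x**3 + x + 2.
16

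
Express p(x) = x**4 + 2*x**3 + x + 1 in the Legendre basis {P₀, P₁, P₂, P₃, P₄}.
(6/5)P₀ + (11/5)P₁ + (4/7)P₂ + (4/5)P₃ + (8/35)P₄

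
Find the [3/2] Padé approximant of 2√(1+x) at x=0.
(x**3/16 + 9*x**2/8 + 3*x + 2)/(3*x**2/16 + x + 1)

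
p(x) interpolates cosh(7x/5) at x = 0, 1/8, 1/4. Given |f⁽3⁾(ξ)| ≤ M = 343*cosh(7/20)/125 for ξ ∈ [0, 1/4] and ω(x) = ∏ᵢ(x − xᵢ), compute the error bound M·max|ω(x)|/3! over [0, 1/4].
343*sqrt(3)*cosh(7/20)/1728000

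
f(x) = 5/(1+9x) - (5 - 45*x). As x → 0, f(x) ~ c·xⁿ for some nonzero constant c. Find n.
2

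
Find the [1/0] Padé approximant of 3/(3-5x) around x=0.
5*x/3 + 1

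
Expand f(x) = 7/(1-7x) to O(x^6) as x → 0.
7 + 49*x + 343*x**2 + 2401*x**3 + 16807*x**4 + 117649*x**5 + O(x**6)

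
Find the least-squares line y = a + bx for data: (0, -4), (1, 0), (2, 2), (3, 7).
a = -4, b = 7/2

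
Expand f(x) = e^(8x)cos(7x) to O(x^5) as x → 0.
1 + 8*x + 15*x**2/2 - 332*x**3/3 - 12319*x**4/24 + O(x**5)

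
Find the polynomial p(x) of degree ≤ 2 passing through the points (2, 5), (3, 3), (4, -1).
-x**2 + 3*x + 3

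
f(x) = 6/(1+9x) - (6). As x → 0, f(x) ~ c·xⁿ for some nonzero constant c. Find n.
1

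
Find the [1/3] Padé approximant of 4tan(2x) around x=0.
8*x/(1 - 4*x**2/3)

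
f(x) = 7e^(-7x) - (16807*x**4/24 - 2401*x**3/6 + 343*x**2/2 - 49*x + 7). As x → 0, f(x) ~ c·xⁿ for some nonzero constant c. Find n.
5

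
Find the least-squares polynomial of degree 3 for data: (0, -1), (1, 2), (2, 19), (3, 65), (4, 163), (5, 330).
-71/63 + (736/189)x + (-218/63)x² + (86/27)x³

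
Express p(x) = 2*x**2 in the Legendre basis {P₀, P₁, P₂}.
(2/3)P₀ + (4/3)P₂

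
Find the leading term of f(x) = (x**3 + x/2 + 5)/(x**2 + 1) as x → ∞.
x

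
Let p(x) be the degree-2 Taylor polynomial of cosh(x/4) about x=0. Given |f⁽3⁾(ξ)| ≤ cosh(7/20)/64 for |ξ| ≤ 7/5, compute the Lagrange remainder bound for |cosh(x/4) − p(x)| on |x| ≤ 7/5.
343*cosh(7/20)/48000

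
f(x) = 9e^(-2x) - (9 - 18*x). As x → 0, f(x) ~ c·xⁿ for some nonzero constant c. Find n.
2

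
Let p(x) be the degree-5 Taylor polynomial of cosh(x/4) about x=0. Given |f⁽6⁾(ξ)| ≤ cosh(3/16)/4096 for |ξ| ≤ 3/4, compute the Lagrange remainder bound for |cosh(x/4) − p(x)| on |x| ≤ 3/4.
81*cosh(3/16)/1342177280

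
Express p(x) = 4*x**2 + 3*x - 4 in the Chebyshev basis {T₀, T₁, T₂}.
(-2)T₀ + (3)T₁ + (2)T₂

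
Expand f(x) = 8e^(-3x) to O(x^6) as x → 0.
8 - 24*x + 36*x**2 - 36*x**3 + 27*x**4 - 81*x**5/5 + O(x**6)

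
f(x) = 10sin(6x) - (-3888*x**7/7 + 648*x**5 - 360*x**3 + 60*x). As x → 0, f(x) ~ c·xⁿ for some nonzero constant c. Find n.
9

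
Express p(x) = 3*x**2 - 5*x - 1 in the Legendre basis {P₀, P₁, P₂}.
(-5)P₁ + (2)P₂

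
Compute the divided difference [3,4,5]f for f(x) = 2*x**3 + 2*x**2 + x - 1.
26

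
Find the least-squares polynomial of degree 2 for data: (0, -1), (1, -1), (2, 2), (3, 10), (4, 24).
-24/35 + (-233/70)x + (33/14)x²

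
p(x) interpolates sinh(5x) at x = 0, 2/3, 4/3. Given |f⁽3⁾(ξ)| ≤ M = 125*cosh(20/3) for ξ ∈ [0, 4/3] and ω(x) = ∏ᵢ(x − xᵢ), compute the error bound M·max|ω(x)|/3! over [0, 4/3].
1000*sqrt(3)*cosh(20/3)/729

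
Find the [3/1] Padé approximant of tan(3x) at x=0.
9*x**3 + 3*x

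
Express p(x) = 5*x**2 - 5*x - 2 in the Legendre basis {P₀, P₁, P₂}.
(-1/3)P₀ + (-5)P₁ + (10/3)P₂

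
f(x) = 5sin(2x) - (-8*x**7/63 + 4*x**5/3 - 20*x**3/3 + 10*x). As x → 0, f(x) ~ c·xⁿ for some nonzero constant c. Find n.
9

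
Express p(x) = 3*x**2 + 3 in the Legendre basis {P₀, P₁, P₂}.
(4)P₀ + (2)P₂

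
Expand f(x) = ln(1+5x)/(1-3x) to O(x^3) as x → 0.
5*x + 5*x**2/2 + O(x**3)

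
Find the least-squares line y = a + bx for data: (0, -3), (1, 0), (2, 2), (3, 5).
a = -29/10, b = 13/5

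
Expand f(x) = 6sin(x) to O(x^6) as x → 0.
6*x - x**3 + x**5/20 + O(x**6)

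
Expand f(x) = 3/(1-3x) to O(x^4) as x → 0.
3 + 9*x + 27*x**2 + 81*x**3 + O(x**4)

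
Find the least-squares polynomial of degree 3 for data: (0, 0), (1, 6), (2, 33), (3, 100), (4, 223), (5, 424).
-1/14 + (167/84)x + (8/7)x² + (37/12)x³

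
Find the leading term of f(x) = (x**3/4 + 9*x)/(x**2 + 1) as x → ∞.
x/4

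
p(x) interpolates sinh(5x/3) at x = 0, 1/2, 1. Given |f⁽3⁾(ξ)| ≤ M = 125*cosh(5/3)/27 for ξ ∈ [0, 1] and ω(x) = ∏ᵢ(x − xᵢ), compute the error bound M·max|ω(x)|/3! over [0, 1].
125*sqrt(3)*cosh(5/3)/5832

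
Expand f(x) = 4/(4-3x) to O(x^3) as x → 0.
1 + 3*x/4 + 9*x**2/16 + O(x**3)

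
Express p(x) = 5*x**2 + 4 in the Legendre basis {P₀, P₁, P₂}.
(17/3)P₀ + (10/3)P₂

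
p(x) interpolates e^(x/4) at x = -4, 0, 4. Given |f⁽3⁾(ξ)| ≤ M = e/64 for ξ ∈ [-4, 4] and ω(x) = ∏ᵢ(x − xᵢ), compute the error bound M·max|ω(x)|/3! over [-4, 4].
sqrt(3)*e/27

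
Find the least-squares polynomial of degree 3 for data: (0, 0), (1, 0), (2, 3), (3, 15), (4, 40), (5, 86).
-1/21 + (38/63)x + (-59/42)x² + (17/18)x³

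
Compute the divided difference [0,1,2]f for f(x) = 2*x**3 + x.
6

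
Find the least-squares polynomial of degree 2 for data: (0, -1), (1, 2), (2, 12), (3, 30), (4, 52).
-43/35 + (9/35)x + (23/7)x²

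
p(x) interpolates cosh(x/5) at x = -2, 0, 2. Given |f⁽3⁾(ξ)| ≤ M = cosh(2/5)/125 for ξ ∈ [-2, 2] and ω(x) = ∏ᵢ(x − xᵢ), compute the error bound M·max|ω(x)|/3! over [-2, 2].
8*sqrt(3)*cosh(2/5)/3375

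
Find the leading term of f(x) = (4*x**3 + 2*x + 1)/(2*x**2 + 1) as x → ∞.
2*x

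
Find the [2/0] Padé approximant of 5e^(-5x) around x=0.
125*x**2/2 - 25*x + 5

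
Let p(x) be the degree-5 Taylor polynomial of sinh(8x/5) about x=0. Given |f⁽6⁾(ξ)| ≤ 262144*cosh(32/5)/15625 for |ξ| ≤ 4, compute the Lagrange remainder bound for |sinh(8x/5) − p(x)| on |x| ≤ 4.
67108864*cosh(32/5)/703125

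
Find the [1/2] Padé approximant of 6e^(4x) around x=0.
(8*x + 6)/(8*x**2/3 - 8*x/3 + 1)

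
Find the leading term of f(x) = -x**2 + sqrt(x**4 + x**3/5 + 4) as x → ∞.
x/10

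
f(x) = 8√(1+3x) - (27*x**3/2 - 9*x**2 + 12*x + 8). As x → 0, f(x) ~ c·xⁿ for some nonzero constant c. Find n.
4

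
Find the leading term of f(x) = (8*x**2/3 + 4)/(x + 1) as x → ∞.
8*x/3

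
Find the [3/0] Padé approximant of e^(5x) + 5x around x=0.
125*x**3/6 + 25*x**2/2 + 10*x + 1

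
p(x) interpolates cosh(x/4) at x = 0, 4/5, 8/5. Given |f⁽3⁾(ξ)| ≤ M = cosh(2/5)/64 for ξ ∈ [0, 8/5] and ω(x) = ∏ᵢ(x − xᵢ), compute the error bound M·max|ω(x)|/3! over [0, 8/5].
sqrt(3)*cosh(2/5)/3375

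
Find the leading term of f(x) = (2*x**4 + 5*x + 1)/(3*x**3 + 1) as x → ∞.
2*x/3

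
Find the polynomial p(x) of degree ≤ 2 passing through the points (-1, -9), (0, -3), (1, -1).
-2*x**2 + 4*x - 3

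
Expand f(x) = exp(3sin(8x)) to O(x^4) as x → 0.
1 + 24*x + 288*x**2 + 2048*x**3 + O(x**4)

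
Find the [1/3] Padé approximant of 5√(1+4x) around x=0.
(35*x/2 + 5)/(x**3 - x**2 + 3*x/2 + 1)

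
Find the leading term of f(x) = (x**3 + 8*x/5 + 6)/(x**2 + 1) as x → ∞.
x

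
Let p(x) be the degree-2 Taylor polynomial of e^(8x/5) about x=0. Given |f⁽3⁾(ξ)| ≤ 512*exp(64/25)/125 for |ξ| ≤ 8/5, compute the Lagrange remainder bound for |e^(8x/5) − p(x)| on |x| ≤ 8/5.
131072*exp(64/25)/46875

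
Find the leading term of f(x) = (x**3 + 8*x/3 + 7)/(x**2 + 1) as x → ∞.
x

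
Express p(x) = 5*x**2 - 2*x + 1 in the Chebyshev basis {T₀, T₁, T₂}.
(7/2)T₀ + (-2)T₁ + (5/2)T₂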